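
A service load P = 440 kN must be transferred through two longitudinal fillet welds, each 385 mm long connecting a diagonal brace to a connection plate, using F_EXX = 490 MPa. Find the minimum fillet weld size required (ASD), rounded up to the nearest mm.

w = 6 mm

Total weld length L = 770 mm.
Required throat t_e = P × Ω / (0.6 F_EXX × L) = 440 × 2.0 / (0.6 × 490 × 770 × 10⁻³) = 3.887 mm.
Required leg w = t_e / 0.707 = 5.498 mm → use 6 mm.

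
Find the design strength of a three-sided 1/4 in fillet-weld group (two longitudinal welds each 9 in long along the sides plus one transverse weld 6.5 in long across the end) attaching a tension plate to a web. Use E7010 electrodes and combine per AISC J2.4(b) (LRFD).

E70XX → F_EXX = 70 ksi.
t_e = 0.707 × 0.25 = 0.1767 in.
R_nwl = 0.6 × 70 × 0.1767 × 18 = 133.6 kip (longitudinal, 2 welds).
R_nwt = 0.6 × 70 × 0.1767 × 6.5 = 48.25 kip (transverse, base value).
(i) R_nwl + R_nwt = 181.9 kip; (ii) 0.85 R_nwl + 1.5 R_nwt = 186 kip.
R_n = max = 186 kip [governs: (ii)]; φR_n = 139.5 kip.

φR_n ≈ 139 kip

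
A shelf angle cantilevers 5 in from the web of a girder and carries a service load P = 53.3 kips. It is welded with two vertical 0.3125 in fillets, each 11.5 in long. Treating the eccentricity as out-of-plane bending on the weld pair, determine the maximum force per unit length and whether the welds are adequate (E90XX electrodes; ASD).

E90XX → F_EXX = 90 ksi.
L_w = 2 × 11.5 = 23 in; section modulus (unit throat) S = 2 × L²/6 = 44.08 in².
Direct shear f_v = P/L_w = 53.3/23 = 2.317 kip/in.
Moment M = P × e = 53.3 × 5 = 266.5 kip·in; bending f_b = M/S = 6.045 kip/in.
f_max = √(f_v² + f_b²) = √(2.317² + 6.045²) = 6.474 kip/in.
r_n/Ω = (1/2.0) × 0.6 × 90 × (0.707 × 0.3125) = 5.965 kip/in → NOT adequate.

f_max ≈ 6.47 kip/in; NOT adequate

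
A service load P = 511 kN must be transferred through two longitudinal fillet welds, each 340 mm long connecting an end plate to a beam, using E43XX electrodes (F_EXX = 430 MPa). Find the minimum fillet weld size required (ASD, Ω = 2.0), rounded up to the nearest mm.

Total weld length L = 680 mm.
Required throat t_e = P × Ω / (0.6 F_EXX × L) = 511 × 2.0 / (0.6 × 430 × 680 × 10⁻³) = 5.825 mm.
Required leg w = t_e / 0.707 = 8.24 mm → use 9 mm.

w = 9 mm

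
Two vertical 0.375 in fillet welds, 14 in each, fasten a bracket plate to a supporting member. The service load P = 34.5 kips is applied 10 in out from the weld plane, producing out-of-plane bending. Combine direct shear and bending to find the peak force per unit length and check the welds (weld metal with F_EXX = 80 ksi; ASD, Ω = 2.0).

f_max ≈ 5.42 kip/in; adequate

L_w = 2 × 14 = 28 in; section modulus (unit throat) S = 2 × L²/6 = 65.33 in².
Direct shear f_v = P/L_w = 34.5/28 = 1.232 kip/in.
Moment M = P × e = 34.5 × 10 = 345 kip·in; bending f_b = M/S = 5.281 kip/in.
f_max = √(f_v² + f_b²) = √(1.232² + 5.281²) = 5.422 kip/in.
r_n/Ω = (1/2.0) × 0.6 × 80 × (0.707 × 0.375) = 6.363 kip/in → adequate.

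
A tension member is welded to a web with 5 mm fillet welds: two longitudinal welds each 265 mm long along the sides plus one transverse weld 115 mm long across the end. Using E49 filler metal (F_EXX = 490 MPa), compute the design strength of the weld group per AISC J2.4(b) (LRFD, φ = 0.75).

φR_n ≈ 503 kN

t_e = 0.707 × 5 = 3.535 mm.
R_nwl = 0.6 × 490 × 3.535 × 530 × 10⁻³ = 550.8 kN (longitudinal, 2 welds).
R_nwt = 0.6 × 490 × 3.535 × 115 × 10⁻³ = 119.5 kN (transverse, base value).
(i) R_nwl + R_nwt = 670.3 kN; (ii) 0.85 R_nwl + 1.5 R_nwt = 647.5 kN.
R_n = max = 670.3 kN [governs: (i)]; φR_n = 502.8 kN.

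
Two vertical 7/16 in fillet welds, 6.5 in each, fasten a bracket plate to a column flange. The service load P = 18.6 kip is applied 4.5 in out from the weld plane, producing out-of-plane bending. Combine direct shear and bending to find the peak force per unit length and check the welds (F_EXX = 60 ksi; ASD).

f_max ≈ 6.11 kip/in; NOT adequate

L_w = 2 × 6.5 = 13 in; section modulus (unit throat) S = 2 × L²/6 = 14.08 in².
Direct shear f_v = P/L_w = 18.6/13 = 1.431 kip/in.
Moment M = P × e = 18.6 × 4.5 = 83.7 kip·in; bending f_b = M/S = 5.943 kip/in.
f_max = √(f_v² + f_b²) = √(1.431² + 5.943²) = 6.113 kip/in.
r_n/Ω = (1/2.0) × 0.6 × 60 × (0.707 × 0.4375) = 5.568 kip/in → NOT adequate.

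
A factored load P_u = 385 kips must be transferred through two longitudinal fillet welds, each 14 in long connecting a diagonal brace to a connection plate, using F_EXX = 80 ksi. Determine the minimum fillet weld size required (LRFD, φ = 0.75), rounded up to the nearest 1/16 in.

w = 9/16 in

Total weld length L = 28 in.
Required throat t_e = P_u / (φ × 0.6 F_EXX × L) = 385 / (0.75 × 0.6 × 80 × 28) = 0.3819 in.
Required leg w = t_e / 0.707 = 0.5402 in → use 9/16 in.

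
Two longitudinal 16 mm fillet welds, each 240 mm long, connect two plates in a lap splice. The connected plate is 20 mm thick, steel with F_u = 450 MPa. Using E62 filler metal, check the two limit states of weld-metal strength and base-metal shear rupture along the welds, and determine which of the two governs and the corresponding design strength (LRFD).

E62XX → F_EXX = 620 MPa.
t_e = 0.707 × 16 = 11.31 mm; L = 480 mm.
Weld metal: φR_n = 0.75 × 0.6 × 620 × 11.31 × 480 × 10⁻³ = 1515 kN.
Base metal (shear rupture): φR_n = 0.75 × 0.6 × 450 × 20 × 480 × 10⁻³ = 1944 kN.
Governing: weld metal.

φR_n ≈ 1510 kN (weld metal governs)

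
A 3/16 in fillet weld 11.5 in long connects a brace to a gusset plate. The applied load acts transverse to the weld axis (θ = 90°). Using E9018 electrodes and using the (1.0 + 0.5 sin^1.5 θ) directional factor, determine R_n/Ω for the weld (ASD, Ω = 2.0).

E90XX → F_EXX = 90 ksi.
t_e = 0.707 × 0.1875 = 0.1326 in; A_we = 0.1326 × 11.5 = 1.524 in².
Directional factor: 1.0 + 0.5 sin^1.5(90°) = 1.5.
F_nw = 0.6 × 90 × 1.5 = 81 ksi.
R_n/Ω = (81 × 1.524) / 2.0 = 61.74 kip.

R_n/Ω ≈ 61.7 kip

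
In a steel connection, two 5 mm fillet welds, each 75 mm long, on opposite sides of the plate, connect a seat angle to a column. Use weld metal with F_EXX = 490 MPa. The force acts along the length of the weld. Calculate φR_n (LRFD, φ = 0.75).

Effective throat t_e = 0.707 × 5 = 3.535 mm.
Total length L = 150 mm; A_we = 3.535 × 150 = 530.2 mm².
F_nw = 0.6 F_EXX = 0.6 × 490 = 294 MPa.
φR_n = 0.75 × 294 × 530.2 × 10⁻³ = 116.9 kN.

φR_n ≈ 117 kN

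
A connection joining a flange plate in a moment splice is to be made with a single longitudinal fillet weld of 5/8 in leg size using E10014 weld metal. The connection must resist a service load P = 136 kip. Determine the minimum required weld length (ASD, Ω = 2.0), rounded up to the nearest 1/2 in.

E100XX → F_EXX = 100 ksi.
Throat t_e = 0.707 × 0.625 = 0.4419 in.
r_n/Ω = (0.6 × 100 × 0.4419) / 2.0 = 13.26 kip/in.
L_req = P / (r_n/Ω) = 136 / 13.26 = 10.26 in total.
Round up → use L = 10.5 in.

L = 10.5 in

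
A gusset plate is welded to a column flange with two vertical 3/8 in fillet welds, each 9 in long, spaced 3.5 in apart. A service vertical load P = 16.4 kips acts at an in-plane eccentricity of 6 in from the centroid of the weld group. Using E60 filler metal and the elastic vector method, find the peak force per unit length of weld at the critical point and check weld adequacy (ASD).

f_max ≈ 3.14 kip/in; adequate

E60XX → F_EXX = 60 ksi.
Total weld length L_w = 18 in. Treat welds as unit-width lines.
Polar moment about centroid: J = 2[d³/12 + d(b/2)²] = 2[9³/12 + 9×1.75²] = 176.6 in³.
Direct shear f_v = P/L_w = 16.4 / 18 = 0.9111 kip/in (vertical).
Torsion M = P·e = 16.4 × 6 = 98.4 kip·in.
Critical point at (x, y) = (1.75, 4.5) from centroid. f_tx = M·y/J = 2.507 kip/in; f_ty = M·x/J = 0.9749 kip/in.
Resultant f_max = √[f_tx² + (f_v + f_ty)²] = √[2.507² + (0.9111 + 0.9749)²] = 3.137 kip/in.
Capacity per unit length: r_n/Ω = (1/2.0) × 0.6 × 60 × (0.707 × 0.375) = 4.772 kip/in.
3.137 ≤ 4.772 → adequate.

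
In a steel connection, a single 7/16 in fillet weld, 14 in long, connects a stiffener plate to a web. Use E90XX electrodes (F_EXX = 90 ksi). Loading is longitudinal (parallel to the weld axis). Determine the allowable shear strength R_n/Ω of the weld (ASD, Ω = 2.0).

R_n/Ω ≈ 117 kip

Effective throat t_e = 0.707 × 0.4375 = 0.3093 in.
Total length L = 14 in; A_we = 0.3093 × 14 = 4.33 in².
F_nw = 0.6 F_EXX = 0.6 × 90 = 54 ksi.
R_n = 54 × 4.33 = 233.8 kip; R_n/Ω = 233.8/2.0 = 116.9 kip.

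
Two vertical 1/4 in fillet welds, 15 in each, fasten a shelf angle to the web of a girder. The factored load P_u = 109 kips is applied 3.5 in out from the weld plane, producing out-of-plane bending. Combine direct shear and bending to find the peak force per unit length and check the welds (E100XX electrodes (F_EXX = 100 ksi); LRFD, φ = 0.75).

f_max ≈ 6.25 kip/in; adequate

L_w = 2 × 15 = 30 in; section modulus (unit throat) S = 2 × L²/6 = 75 in².
Direct shear f_v = P/L_w = 109/30 = 3.633 kip/in.
Moment M = P × e = 109 × 3.5 = 381.5 kip·in; bending f_b = M/S = 5.087 kip/in.
f_max = √(f_v² + f_b²) = √(3.633² + 5.087²) = 6.251 kip/in.
φr_n = 0.75 × 0.6 × 100 × (0.707 × 0.25) = 7.954 kip/in → adequate.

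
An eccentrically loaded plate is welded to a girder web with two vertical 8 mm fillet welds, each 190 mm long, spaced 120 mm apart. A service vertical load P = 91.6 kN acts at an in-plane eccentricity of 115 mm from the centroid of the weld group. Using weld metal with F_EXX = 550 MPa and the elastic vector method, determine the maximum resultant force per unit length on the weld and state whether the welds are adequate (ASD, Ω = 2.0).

f_max ≈ 634 N/mm; adequate

Total weld length L_w = 380 mm. Treat welds as unit-width lines.
Polar moment about centroid: J = 2[d³/12 + d(b/2)²] = 2[190³/12 + 190×60²] = 2511000 mm³.
Direct shear f_v = P/L_w = 91.6×10³ / 380 = 241.1 N/mm (vertical).
Torsion M = P·e = 91.6×10³ × 115 = 10534000 N·mm.
Critical point at (x, y) = (60, 95) from centroid. f_tx = M·y/J = 398.5 N/mm; f_ty = M·x/J = 251.7 N/mm.
Resultant f_max = √[f_tx² + (f_v + f_ty)²] = √[398.5² + (241.1 + 251.7)²] = 633.7 N/mm.
Capacity per unit length: r_n/Ω = (1/2.0) × 0.6 × 550 × (0.707 × 8) = 933.2 N/mm.
633.7 ≤ 933.2 → adequate.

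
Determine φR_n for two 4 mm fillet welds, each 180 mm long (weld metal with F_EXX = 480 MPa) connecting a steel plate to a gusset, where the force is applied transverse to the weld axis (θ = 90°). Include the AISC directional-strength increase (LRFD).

φR_n ≈ 330 kN

t_e = 0.707 × 4 = 2.828 mm; A_we = 2.828 × 360 = 1018 mm².
Directional factor: 1.0 + 0.5 sin^1.5(90°) = 1.5.
F_nw = 0.6 × 480 × 1.5 = 432 MPa.
φR_n = 0.75 × 432 × 1018 × 10⁻³ = 329.9 kN.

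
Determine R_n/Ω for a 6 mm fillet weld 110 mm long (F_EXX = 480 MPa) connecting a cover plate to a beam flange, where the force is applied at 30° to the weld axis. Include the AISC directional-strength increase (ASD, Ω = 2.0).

t_e = 0.707 × 6 = 4.242 mm; A_we = 4.242 × 110 = 466.6 mm².
Directional factor: 1.0 + 0.5 sin^1.5(30°) = 1.177.
F_nw = 0.6 × 480 × 1.177 = 338.9 MPa.
R_n/Ω = (338.9 × 466.6) / 2.0 × 10⁻³ = 79.07 kN.

R_n/Ω ≈ 79.1 kN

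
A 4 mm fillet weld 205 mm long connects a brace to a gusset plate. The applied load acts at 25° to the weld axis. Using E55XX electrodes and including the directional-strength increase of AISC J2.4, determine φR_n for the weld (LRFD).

E55XX → F_EXX = 550 MPa.
t_e = 0.707 × 4 = 2.828 mm; A_we = 2.828 × 205 = 579.7 mm².
Directional factor: 1.0 + 0.5 sin^1.5(25°) = 1.137.
F_nw = 0.6 × 550 × 1.137 = 375.3 MPa.
φR_n = 0.75 × 375.3 × 579.7 × 10⁻³ = 163.2 kN.

φR_n ≈ 163 kN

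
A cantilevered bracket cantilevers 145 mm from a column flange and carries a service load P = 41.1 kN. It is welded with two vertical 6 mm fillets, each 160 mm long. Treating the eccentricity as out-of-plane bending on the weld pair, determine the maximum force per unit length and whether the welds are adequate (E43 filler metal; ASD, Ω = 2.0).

E43XX → F_EXX = 430 MPa.
L_w = 2 × 160 = 320 mm; section modulus (unit throat) S = 2 × L²/6 = 8533 mm².
Direct shear f_v = P/L_w = 41.1×10³/320 = 128.4 N/mm.
Moment M = P × e = 41.1×10³ × 145 = 5959500 N·mm; bending f_b = M/S = 698.4 N/mm.
f_max = √(f_v² + f_b²) = √(128.4² + 698.4²) = 710.1 N/mm.
r_n/Ω = (1/2.0) × 0.6 × 430 × (0.707 × 6) = 547.2 N/mm → NOT adequate.

f_max ≈ 710 N/mm; NOT adequate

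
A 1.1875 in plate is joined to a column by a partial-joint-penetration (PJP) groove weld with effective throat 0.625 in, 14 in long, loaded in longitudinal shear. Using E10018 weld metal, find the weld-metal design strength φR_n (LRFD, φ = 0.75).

E100XX → F_EXX = 100 ksi.
Effective throat (given) t_e = 0.625 in.
A_we = 0.625 × 14 = 8.75 in².
F_nw = 0.6 F_EXX = 60 ksi.
φR_n = 0.75 × 60 × 8.75 = 393.8 kip.

φR_n ≈ 394 kip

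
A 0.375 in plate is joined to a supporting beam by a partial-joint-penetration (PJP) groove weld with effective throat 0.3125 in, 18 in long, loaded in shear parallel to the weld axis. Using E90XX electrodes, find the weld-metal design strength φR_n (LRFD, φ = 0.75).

E90XX → F_EXX = 90 ksi.
Effective throat (given) t_e = 0.3125 in.
A_we = 0.3125 × 18 = 5.625 in².
F_nw = 0.6 F_EXX = 54 ksi.
φR_n = 0.75 × 54 × 5.625 = 227.8 kip.

φR_n ≈ 228 kip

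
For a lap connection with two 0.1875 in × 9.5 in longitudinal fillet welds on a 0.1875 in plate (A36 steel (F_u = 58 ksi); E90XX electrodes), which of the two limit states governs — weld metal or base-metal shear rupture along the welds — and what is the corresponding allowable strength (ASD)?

R_n/Ω ≈ 62 kip (base-metal shear rupture governs)

E90XX → F_EXX = 90 ksi.
t_e = 0.707 × 0.1875 = 0.1326 in; L = 19 in.
Weld metal: R_n/Ω = (1/2.0) × 0.6 × 90 × 0.1326 × 19 = 68 kip.
Base metal (shear rupture): R_n/Ω = (1/2.0) × 0.6 × 58 × 0.1875 × 19 = 61.99 kip.
Governing: base-metal shear rupture.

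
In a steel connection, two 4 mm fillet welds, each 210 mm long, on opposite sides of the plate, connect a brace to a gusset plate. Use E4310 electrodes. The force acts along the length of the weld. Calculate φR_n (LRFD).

φR_n ≈ 230 kN

E43XX → F_EXX = 430 MPa.
Effective throat t_e = 0.707 × 4 = 2.828 mm.
Total length L = 420 mm; A_we = 2.828 × 420 = 1188 mm².
F_nw = 0.6 F_EXX = 0.6 × 430 = 258 MPa.
φR_n = 0.75 × 258 × 1188 × 10⁻³ = 229.8 kN.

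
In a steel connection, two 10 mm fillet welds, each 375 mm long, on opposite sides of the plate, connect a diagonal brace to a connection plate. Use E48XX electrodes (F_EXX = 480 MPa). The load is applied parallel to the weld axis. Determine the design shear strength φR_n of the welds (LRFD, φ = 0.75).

φR_n ≈ 1150 kN

Effective throat t_e = 0.707 × 10 = 7.07 mm.
Total length L = 750 mm; A_we = 7.07 × 750 = 5302 mm².
F_nw = 0.6 F_EXX = 0.6 × 480 = 288 MPa.
φR_n = 0.75 × 288 × 5302 × 10⁻³ = 1145 kN.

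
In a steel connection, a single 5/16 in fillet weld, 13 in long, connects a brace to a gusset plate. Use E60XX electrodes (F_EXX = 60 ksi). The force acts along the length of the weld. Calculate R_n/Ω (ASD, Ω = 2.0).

R_n/Ω ≈ 51.7 kips

Effective throat t_e = 0.707 × 0.3125 = 0.2209 in.
Total length L = 13 in; A_we = 0.2209 × 13 = 2.872 in².
F_nw = 0.6 F_EXX = 0.6 × 60 = 36 ksi.
R_n = 36 × 2.872 = 103.4 kips; R_n/Ω = 103.4/2.0 = 51.7 kips.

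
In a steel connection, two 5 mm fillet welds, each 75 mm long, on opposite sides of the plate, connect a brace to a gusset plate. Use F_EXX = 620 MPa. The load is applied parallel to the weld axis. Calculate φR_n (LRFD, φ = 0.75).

Effective throat t_e = 0.707 × 5 = 3.535 mm.
Total length L = 150 mm; A_we = 3.535 × 150 = 530.2 mm².
F_nw = 0.6 F_EXX = 0.6 × 620 = 372 MPa.
φR_n = 0.75 × 372 × 530.2 × 10⁻³ = 147.9 kN.

φR_n ≈ 148 kN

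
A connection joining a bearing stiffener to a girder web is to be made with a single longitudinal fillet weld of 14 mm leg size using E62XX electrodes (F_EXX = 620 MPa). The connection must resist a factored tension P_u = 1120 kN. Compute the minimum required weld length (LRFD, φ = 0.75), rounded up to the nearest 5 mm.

Throat t_e = 0.707 × 14 = 9.898 mm.
φr_n = 0.75 × 0.6 × 620 × 9.898 × 10⁻³ = 2.762 kN/mm.
L_req = P_u / φr_n = 1120 / 2.762 = 405.6 mm total.
Round up → use L = 410 mm.

L = 410 mm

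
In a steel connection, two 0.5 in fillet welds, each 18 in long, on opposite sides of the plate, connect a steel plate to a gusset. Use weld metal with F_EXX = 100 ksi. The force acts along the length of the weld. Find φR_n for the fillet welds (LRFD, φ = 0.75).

Effective throat t_e = 0.707 × 0.5 = 0.3535 in.
Total length L = 36 in; A_we = 0.3535 × 36 = 12.73 in².
F_nw = 0.6 F_EXX = 0.6 × 100 = 60 ksi.
φR_n = 0.75 × 60 × 12.73 = 572.7 kips.

φR_n ≈ 573 kips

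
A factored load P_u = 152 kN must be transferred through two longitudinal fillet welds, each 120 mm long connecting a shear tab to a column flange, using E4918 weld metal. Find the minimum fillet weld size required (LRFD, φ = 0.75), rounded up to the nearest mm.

w = 5 mm

E49XX → F_EXX = 490 MPa.
Total weld length L = 240 mm.
Required throat t_e = P_u / (φ × 0.6 F_EXX × L) = 152 / (0.75 × 0.6 × 490 × 240 × 10⁻³) = 2.872 mm.
Required leg w = t_e / 0.707 = 4.063 mm → use 5 mm.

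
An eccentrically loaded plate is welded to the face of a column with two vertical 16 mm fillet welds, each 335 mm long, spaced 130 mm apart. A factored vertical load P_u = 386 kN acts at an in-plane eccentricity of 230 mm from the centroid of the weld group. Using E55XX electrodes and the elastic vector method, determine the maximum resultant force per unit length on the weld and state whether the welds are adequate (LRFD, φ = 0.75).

E55XX → F_EXX = 550 MPa.
Total weld length L_w = 670 mm. Treat welds as unit-width lines.
Polar moment about centroid: J = 2[d³/12 + d(b/2)²] = 2[335³/12 + 335×65²] = 9097000 mm³.
Direct shear f_v = P/L_w = 386×10³ / 670 = 576.1 N/mm (vertical).
Torsion M = P·e = 386×10³ × 230 = 88780000 N·mm.
Critical point at (x, y) = (65, 167.5) from centroid. f_tx = M·y/J = 1635 N/mm; f_ty = M·x/J = 634.4 N/mm.
Resultant f_max = √[f_tx² + (f_v + f_ty)²] = √[1635² + (576.1 + 634.4)²] = 2034 N/mm.
Capacity per unit length: φr_n = 0.75 × 0.6 × 550 × (0.707 × 16) = 2800 N/mm.
2034 ≤ 2800 → adequate.

f_max ≈ 2030 N/mm; adequate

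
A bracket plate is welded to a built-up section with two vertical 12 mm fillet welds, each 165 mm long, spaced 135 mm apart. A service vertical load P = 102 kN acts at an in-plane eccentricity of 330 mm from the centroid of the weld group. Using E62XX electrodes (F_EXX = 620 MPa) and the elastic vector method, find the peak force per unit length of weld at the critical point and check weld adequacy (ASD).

f_max ≈ 1800 N/mm; NOT adequate

Total weld length L_w = 330 mm. Treat welds as unit-width lines.
Polar moment about centroid: J = 2[d³/12 + d(b/2)²] = 2[165³/12 + 165×67.5²] = 2252000 mm³.
Direct shear f_v = P/L_w = 102×10³ / 330 = 309.1 N/mm (vertical).
Torsion M = P·e = 102×10³ × 330 = 33660000 N·mm.
Critical point at (x, y) = (67.5, 82.5) from centroid. f_tx = M·y/J = 1233 N/mm; f_ty = M·x/J = 1009 N/mm.
Resultant f_max = √[f_tx² + (f_v + f_ty)²] = √[1233² + (309.1 + 1009)²] = 1805 N/mm.
Capacity per unit length: r_n/Ω = (1/2.0) × 0.6 × 620 × (0.707 × 12) = 1578 N/mm.
1805 > 1578 → NOT adequate.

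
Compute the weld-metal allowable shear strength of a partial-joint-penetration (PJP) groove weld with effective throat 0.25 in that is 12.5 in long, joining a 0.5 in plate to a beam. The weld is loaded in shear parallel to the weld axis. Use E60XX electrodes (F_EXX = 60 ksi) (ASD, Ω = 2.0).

R_n/Ω ≈ 56.2 kip

Effective throat (given) t_e = 0.25 in.
A_we = 0.25 × 12.5 = 3.125 in².
F_nw = 0.6 F_EXX = 36 ksi.
R_n/Ω = (36 × 3.125) / 2.0 = 56.25 kip.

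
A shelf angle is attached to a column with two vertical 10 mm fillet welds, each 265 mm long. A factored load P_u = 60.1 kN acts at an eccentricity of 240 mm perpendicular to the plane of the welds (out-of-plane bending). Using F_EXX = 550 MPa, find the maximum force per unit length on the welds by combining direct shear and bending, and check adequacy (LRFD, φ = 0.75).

L_w = 2 × 265 = 530 mm; section modulus (unit throat) S = 2 × L²/6 = 23410 mm².
Direct shear f_v = P/L_w = 60.1×10³/530 = 113.4 N/mm.
Moment M = P × e = 60.1×10³ × 240 = 14424000 N·mm; bending f_b = M/S = 616.2 N/mm.
f_max = √(f_v² + f_b²) = √(113.4² + 616.2²) = 626.5 N/mm.
φr_n = 0.75 × 0.6 × 550 × (0.707 × 10) = 1750 N/mm → adequate.

f_max ≈ 627 N/mm; adequate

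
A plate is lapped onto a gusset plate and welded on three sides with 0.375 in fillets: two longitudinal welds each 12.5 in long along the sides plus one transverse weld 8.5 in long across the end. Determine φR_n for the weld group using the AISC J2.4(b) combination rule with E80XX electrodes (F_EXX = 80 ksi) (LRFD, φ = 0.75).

t_e = 0.707 × 0.375 = 0.2651 in.
R_nwl = 0.6 × 80 × 0.2651 × 25 = 318.1 kips (longitudinal, 2 welds).
R_nwt = 0.6 × 80 × 0.2651 × 8.5 = 108.2 kips (transverse, base value).
(i) R_nwl + R_nwt = 426.3 kips; (ii) 0.85 R_nwl + 1.5 R_nwt = 432.7 kips.
R_n = max = 432.7 kips [governs: (ii)]; φR_n = 324.5 kips.

φR_n ≈ 325 kips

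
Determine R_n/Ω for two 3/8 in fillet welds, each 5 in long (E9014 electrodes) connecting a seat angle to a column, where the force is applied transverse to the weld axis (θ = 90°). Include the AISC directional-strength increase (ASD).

E90XX → F_EXX = 90 ksi.
t_e = 0.707 × 0.375 = 0.2651 in; A_we = 0.2651 × 10 = 2.651 in².
Directional factor: 1.0 + 0.5 sin^1.5(90°) = 1.5.
F_nw = 0.6 × 90 × 1.5 = 81 ksi.
R_n/Ω = (81 × 2.651) / 2.0 = 107.4 kips.

R_n/Ω ≈ 107 kips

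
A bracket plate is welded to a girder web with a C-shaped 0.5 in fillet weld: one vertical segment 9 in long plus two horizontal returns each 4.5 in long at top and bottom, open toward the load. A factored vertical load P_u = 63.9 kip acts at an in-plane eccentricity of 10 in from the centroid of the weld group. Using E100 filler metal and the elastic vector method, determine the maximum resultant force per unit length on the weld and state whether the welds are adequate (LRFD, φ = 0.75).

f_max ≈ 15.2 kip/in; adequate

E100XX → F_EXX = 100 ksi.
Total weld length L_w = 18 in. Treat welds as unit-width lines.
Centroid: x̄ = 2×4.5×2.25 / 18 = 1.125 in from the vertical weld.
Polar moment about centroid: J = I_x + I_y = [9³/12 + 2×4.5×4.5²] + [9×1.125² + 2(4.5³/12 + 4.5×1.125²)] = 281 in³.
Direct shear f_v = P/L_w = 63.9 / 18 = 3.55 kip/in (vertical).
Torsion M = P·e = 63.9 × 10 = 639 kip·in.
Critical point at (x, y) = (3.375, 4.5) from centroid. f_tx = M·y/J = 10.23 kip/in; f_ty = M·x/J = 7.676 kip/in.
Resultant f_max = √[f_tx² + (f_v + f_ty)²] = √[10.23² + (3.55 + 7.676)²] = 15.19 kip/in.
Capacity per unit length: φr_n = 0.75 × 0.6 × 100 × (0.707 × 0.5) = 15.91 kip/in.
15.19 ≤ 15.91 → adequate.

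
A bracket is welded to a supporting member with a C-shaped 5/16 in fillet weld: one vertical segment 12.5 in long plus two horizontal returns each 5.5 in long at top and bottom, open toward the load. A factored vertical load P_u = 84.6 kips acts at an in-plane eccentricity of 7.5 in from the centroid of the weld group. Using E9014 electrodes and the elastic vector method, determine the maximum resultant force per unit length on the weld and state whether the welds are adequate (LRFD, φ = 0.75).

f_max ≈ 9.68 kip/in; NOT adequate

E90XX → F_EXX = 90 ksi.
Total weld length L_w = 23.5 in. Treat welds as unit-width lines.
Centroid: x̄ = 2×5.5×2.75 / 23.5 = 1.287 in from the vertical weld.
Polar moment about centroid: J = I_x + I_y = [12.5³/12 + 2×5.5×6.25²] + [12.5×1.287² + 2(5.5³/12 + 5.5×1.463²)] = 664.4 in³.
Direct shear f_v = P/L_w = 84.6 / 23.5 = 3.6 kip/in (vertical).
Torsion M = P·e = 84.6 × 7.5 = 634.5 kip·in.
Critical point at (x, y) = (4.213, 6.25) from centroid. f_tx = M·y/J = 5.968 kip/in; f_ty = M·x/J = 4.023 kip/in.
Resultant f_max = √[f_tx² + (f_v + f_ty)²] = √[5.968² + (3.6 + 4.023)²] = 9.682 kip/in.
Capacity per unit length: φr_n = 0.75 × 0.6 × 90 × (0.707 × 0.3125) = 8.948 kip/in.
9.682 > 8.948 → NOT adequate.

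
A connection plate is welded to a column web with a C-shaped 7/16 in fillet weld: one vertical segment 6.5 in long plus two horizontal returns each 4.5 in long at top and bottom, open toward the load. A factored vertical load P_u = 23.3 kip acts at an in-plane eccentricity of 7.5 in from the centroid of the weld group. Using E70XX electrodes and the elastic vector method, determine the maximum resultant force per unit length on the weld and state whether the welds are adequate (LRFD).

f_max ≈ 6.37 kip/in; adequate

E70XX → F_EXX = 70 ksi.
Total weld length L_w = 15.5 in. Treat welds as unit-width lines.
Centroid: x̄ = 2×4.5×2.25 / 15.5 = 1.306 in from the vertical weld.
Polar moment about centroid: J = I_x + I_y = [6.5³/12 + 2×4.5×3.25²] + [6.5×1.306² + 2(4.5³/12 + 4.5×0.9435²)] = 152.2 in³.
Direct shear f_v = P/L_w = 23.3 / 15.5 = 1.503 kip/in (vertical).
Torsion M = P·e = 23.3 × 7.5 = 174.75 kip·in.
Critical point at (x, y) = (3.194, 3.25) from centroid. f_tx = M·y/J = 3.73 kip/in; f_ty = M·x/J = 3.666 kip/in.
Resultant f_max = √[f_tx² + (f_v + f_ty)²] = √[3.73² + (1.503 + 3.666)²] = 6.374 kip/in.
Capacity per unit length: φr_n = 0.75 × 0.6 × 70 × (0.707 × 0.4375) = 9.743 kip/in.
6.374 ≤ 9.743 → adequate.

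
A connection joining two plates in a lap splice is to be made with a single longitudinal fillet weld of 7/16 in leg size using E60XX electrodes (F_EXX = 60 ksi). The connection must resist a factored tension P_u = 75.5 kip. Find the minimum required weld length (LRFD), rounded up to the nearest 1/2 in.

Throat t_e = 0.707 × 0.4375 = 0.3093 in.
φr_n = 0.75 × 0.6 × 60 × 0.3093 = 8.351 kip/in.
L_req = P_u / φr_n = 75.5 / 8.351 = 9.04 in total.
Round up → use L = 9.5 in.

L = 9.5 in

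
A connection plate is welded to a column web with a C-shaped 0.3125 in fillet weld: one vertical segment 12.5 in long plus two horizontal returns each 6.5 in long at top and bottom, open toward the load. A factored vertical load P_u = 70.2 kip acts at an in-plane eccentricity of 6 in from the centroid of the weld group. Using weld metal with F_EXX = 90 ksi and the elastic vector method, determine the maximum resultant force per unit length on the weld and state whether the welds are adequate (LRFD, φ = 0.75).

Total weld length L_w = 25.5 in. Treat welds as unit-width lines.
Centroid: x̄ = 2×6.5×3.25 / 25.5 = 1.657 in from the vertical weld.
Polar moment about centroid: J = I_x + I_y = [12.5³/12 + 2×6.5×6.25²] + [12.5×1.657² + 2(6.5³/12 + 6.5×1.593²)] = 783.7 in³.
Direct shear f_v = P/L_w = 70.2 / 25.5 = 2.753 kip/in (vertical).
Torsion M = P·e = 70.2 × 6 = 421.2 kip·in.
Critical point at (x, y) = (4.843, 6.25) from centroid. f_tx = M·y/J = 3.359 kip/in; f_ty = M·x/J = 2.603 kip/in.
Resultant f_max = √[f_tx² + (f_v + f_ty)²] = √[3.359² + (2.753 + 2.603)²] = 6.322 kip/in.
Capacity per unit length: φr_n = 0.75 × 0.6 × 90 × (0.707 × 0.3125) = 8.948 kip/in.
6.322 ≤ 8.948 → adequate.

f_max ≈ 6.32 kip/in; adequate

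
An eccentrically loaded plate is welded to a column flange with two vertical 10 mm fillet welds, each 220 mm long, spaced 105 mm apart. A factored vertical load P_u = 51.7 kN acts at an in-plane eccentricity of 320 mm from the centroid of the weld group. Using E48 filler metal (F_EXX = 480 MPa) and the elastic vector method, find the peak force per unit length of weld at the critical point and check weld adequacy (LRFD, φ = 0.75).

f_max ≈ 733 N/mm; adequate

Total weld length L_w = 440 mm. Treat welds as unit-width lines.
Polar moment about centroid: J = 2[d³/12 + d(b/2)²] = 2[220³/12 + 220×52.5²] = 2987000 mm³.
Direct shear f_v = P/L_w = 51.7×10³ / 440 = 117.5 N/mm (vertical).
Torsion M = P·e = 51.7×10³ × 320 = 16544000 N·mm.
Critical point at (x, y) = (52.5, 110) from centroid. f_tx = M·y/J = 609.2 N/mm; f_ty = M·x/J = 290.7 N/mm.
Resultant f_max = √[f_tx² + (f_v + f_ty)²] = √[609.2² + (117.5 + 290.7)²] = 733.3 N/mm.
Capacity per unit length: φr_n = 0.75 × 0.6 × 480 × (0.707 × 10) = 1527 N/mm.
733.3 ≤ 1527 → adequate.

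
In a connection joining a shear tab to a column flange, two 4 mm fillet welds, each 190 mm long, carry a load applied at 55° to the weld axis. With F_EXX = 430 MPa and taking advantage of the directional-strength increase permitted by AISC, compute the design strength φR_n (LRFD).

t_e = 0.707 × 4 = 2.828 mm; A_we = 2.828 × 380 = 1075 mm².
Directional factor: 1.0 + 0.5 sin^1.5(55°) = 1.371.
F_nw = 0.6 × 430 × 1.371 = 353.6 MPa.
φR_n = 0.75 × 353.6 × 1075 × 10⁻³ = 285 kN.

φR_n ≈ 285 kN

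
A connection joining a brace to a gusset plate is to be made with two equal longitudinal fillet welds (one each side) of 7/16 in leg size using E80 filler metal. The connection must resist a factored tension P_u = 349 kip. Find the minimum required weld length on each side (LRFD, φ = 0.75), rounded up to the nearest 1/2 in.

L = 16 in on each side

E80XX → F_EXX = 80 ksi.
Throat t_e = 0.707 × 0.4375 = 0.3093 in.
φr_n = 0.75 × 0.6 × 80 × 0.3093 = 11.14 kip/in.
L_req = P_u / φr_n = 349 / 11.14 = 31.34 in total.
Per side: 31.34 / 2 = 15.67 in.
Round up → use L = 16 in on each side.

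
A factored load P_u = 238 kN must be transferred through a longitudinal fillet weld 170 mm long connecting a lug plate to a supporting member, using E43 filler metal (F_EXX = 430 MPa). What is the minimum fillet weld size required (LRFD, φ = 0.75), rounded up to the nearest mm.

w = 11 mm

Total weld length L = 170 mm.
Required throat t_e = P_u / (φ × 0.6 F_EXX × L) = 238 / (0.75 × 0.6 × 430 × 170 × 10⁻³) = 7.235 mm.
Required leg w = t_e / 0.707 = 10.23 mm → use 11 mm.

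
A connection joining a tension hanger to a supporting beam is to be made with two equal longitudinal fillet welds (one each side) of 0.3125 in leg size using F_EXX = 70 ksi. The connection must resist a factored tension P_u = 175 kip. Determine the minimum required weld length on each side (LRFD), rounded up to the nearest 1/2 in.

Throat t_e = 0.707 × 0.3125 = 0.2209 in.
φr_n = 0.75 × 0.6 × 70 × 0.2209 = 6.96 kip/in.
L_req = P_u / φr_n = 175 / 6.96 = 25.15 in total.
Per side: 25.15 / 2 = 12.57 in.
Round up → use L = 13 in on each side.

L = 13 in on each side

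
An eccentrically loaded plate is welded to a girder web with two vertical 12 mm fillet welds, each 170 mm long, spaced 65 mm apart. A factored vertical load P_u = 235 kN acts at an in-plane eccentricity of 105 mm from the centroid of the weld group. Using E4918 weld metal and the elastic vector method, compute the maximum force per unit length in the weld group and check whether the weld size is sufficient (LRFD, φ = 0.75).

E49XX → F_EXX = 490 MPa.
Total weld length L_w = 340 mm. Treat welds as unit-width lines.
Polar moment about centroid: J = 2[d³/12 + d(b/2)²] = 2[170³/12 + 170×32.5²] = 1178000 mm³.
Direct shear f_v = P/L_w = 235×10³ / 340 = 691.2 N/mm (vertical).
Torsion M = P·e = 235×10³ × 105 = 24675000 N·mm.
Critical point at (x, y) = (32.5, 85) from centroid. f_tx = M·y/J = 1781 N/mm; f_ty = M·x/J = 680.8 N/mm.
Resultant f_max = √[f_tx² + (f_v + f_ty)²] = √[1781² + (691.2 + 680.8)²] = 2248 N/mm.
Capacity per unit length: φr_n = 0.75 × 0.6 × 490 × (0.707 × 12) = 1871 N/mm.
2248 > 1871 → NOT adequate.

f_max ≈ 2250 N/mm; NOT adequate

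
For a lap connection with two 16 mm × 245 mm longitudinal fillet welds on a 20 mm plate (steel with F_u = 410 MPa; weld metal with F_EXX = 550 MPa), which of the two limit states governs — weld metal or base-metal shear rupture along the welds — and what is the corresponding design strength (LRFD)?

t_e = 0.707 × 16 = 11.31 mm; L = 490 mm.
Weld metal: φR_n = 0.75 × 0.6 × 550 × 11.31 × 490 × 10⁻³ = 1372 kN.
Base metal (shear rupture): φR_n = 0.75 × 0.6 × 410 × 20 × 490 × 10⁻³ = 1808 kN.
Governing: weld metal.

φR_n ≈ 1370 kN (weld metal governs)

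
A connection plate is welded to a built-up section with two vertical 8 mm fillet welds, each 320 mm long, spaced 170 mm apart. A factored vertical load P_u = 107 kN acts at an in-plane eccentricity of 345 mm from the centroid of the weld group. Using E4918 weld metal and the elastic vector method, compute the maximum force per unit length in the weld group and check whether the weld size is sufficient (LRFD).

E49XX → F_EXX = 490 MPa.
Total weld length L_w = 640 mm. Treat welds as unit-width lines.
Polar moment about centroid: J = 2[d³/12 + d(b/2)²] = 2[320³/12 + 320×85²] = 10090000 mm³.
Direct shear f_v = P/L_w = 107×10³ / 640 = 167.2 N/mm (vertical).
Torsion M = P·e = 107×10³ × 345 = 36915000 N·mm.
Critical point at (x, y) = (85, 160) from centroid. f_tx = M·y/J = 585.6 N/mm; f_ty = M·x/J = 311.1 N/mm.
Resultant f_max = √[f_tx² + (f_v + f_ty)²] = √[585.6² + (167.2 + 311.1)²] = 756.1 N/mm.
Capacity per unit length: φr_n = 0.75 × 0.6 × 490 × (0.707 × 8) = 1247 N/mm.
756.1 ≤ 1247 → adequate.

f_max ≈ 756 N/mm; adequate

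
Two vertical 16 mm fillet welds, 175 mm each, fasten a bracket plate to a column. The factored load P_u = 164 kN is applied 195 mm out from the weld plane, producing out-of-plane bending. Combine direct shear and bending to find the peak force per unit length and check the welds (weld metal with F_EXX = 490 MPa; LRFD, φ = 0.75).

f_max ≈ 3170 N/mm; NOT adequate

L_w = 2 × 175 = 350 mm; section modulus (unit throat) S = 2 × L²/6 = 10210 mm².
Direct shear f_v = P/L_w = 164×10³/350 = 468.6 N/mm.
Moment M = P × e = 164×10³ × 195 = 31980000 N·mm; bending f_b = M/S = 3133 N/mm.
f_max = √(f_v² + f_b²) = √(468.6² + 3133²) = 3168 N/mm.
φr_n = 0.75 × 0.6 × 490 × (0.707 × 16) = 2494 N/mm → NOT adequate.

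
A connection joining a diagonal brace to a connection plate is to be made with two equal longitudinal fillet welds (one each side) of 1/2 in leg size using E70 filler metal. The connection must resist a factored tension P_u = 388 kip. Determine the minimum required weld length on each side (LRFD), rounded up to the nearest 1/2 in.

L = 17.5 in on each side

E70XX → F_EXX = 70 ksi.
Throat t_e = 0.707 × 0.5 = 0.3535 in.
φr_n = 0.75 × 0.6 × 70 × 0.3535 = 11.14 kip/in.
L_req = P_u / φr_n = 388 / 11.14 = 34.84 in total.
Per side: 34.84 / 2 = 17.42 in.
Round up → use L = 17.5 in on each side.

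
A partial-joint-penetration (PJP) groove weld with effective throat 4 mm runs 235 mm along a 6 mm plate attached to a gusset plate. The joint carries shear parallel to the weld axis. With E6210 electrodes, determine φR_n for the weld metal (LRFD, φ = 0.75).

E62XX → F_EXX = 620 MPa.
Effective throat (given) t_e = 4 mm.
A_we = 4 × 235 = 940 mm².
F_nw = 0.6 F_EXX = 372 MPa.
φR_n = 0.75 × 372 × 940 × 10⁻³ = 262.3 kN.

φR_n ≈ 262 kN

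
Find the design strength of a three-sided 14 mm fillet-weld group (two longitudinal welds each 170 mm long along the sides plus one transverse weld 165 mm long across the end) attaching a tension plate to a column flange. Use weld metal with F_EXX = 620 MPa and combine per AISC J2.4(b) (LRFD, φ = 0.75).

φR_n ≈ 1480 kN

t_e = 0.707 × 14 = 9.898 mm.
R_nwl = 0.6 × 620 × 9.898 × 340 × 10⁻³ = 1252 kN (longitudinal, 2 welds).
R_nwt = 0.6 × 620 × 9.898 × 165 × 10⁻³ = 607.5 kN (transverse, base value).
(i) R_nwl + R_nwt = 1859 kN; (ii) 0.85 R_nwl + 1.5 R_nwt = 1975 kN.
R_n = max = 1975 kN [governs: (ii)]; φR_n = 1482 kN.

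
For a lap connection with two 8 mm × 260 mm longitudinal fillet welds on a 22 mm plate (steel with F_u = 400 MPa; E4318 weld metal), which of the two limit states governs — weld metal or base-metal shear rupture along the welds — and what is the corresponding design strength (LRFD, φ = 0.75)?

E43XX → F_EXX = 430 MPa.
t_e = 0.707 × 8 = 5.656 mm; L = 520 mm.
Weld metal: φR_n = 0.75 × 0.6 × 430 × 5.656 × 520 × 10⁻³ = 569.1 kN.
Base metal (shear rupture): φR_n = 0.75 × 0.6 × 400 × 22 × 520 × 10⁻³ = 2059 kN.
Governing: weld metal.

φR_n ≈ 569 kN (weld metal governs)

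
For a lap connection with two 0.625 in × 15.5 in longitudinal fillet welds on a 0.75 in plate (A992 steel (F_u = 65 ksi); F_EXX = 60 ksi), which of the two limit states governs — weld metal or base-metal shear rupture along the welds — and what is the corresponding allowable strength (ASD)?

R_n/Ω ≈ 247 kip (weld metal governs)

t_e = 0.707 × 0.625 = 0.4419 in; L = 31 in.
Weld metal: R_n/Ω = (1/2.0) × 0.6 × 60 × 0.4419 × 31 = 246.6 kip.
Base metal (shear rupture): R_n/Ω = (1/2.0) × 0.6 × 65 × 0.75 × 31 = 453.4 kip.
Governing: weld metal.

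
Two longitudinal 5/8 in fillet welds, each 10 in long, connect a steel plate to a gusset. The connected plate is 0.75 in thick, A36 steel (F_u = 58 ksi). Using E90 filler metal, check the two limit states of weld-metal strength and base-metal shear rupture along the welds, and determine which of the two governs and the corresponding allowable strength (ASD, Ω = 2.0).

E90XX → F_EXX = 90 ksi.
t_e = 0.707 × 0.625 = 0.4419 in; L = 20 in.
Weld metal: R_n/Ω = (1/2.0) × 0.6 × 90 × 0.4419 × 20 = 238.6 kip.
Base metal (shear rupture): R_n/Ω = (1/2.0) × 0.6 × 58 × 0.75 × 20 = 261 kip.
Governing: weld metal.

R_n/Ω ≈ 239 kip (weld metal governs)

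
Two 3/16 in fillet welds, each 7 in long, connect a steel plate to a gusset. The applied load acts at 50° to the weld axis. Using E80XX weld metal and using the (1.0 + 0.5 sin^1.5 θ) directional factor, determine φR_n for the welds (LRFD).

E80XX → F_EXX = 80 ksi.
t_e = 0.707 × 0.1875 = 0.1326 in; A_we = 0.1326 × 14 = 1.856 in².
Directional factor: 1.0 + 0.5 sin^1.5(50°) = 1.335.
F_nw = 0.6 × 80 × 1.335 = 64.09 ksi.
φR_n = 0.75 × 64.09 × 1.856 = 89.21 kips.

φR_n ≈ 89.2 kips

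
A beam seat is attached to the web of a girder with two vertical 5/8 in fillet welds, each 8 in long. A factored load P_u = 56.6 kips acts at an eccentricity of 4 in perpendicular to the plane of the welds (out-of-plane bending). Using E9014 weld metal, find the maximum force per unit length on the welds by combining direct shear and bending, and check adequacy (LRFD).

E90XX → F_EXX = 90 ksi.
L_w = 2 × 8 = 16 in; section modulus (unit throat) S = 2 × L²/6 = 21.33 in².
Direct shear f_v = P/L_w = 56.6/16 = 3.538 kip/in.
Moment M = P × e = 56.6 × 4 = 226.4 kip·in; bending f_b = M/S = 10.61 kip/in.
f_max = √(f_v² + f_b²) = √(3.538² + 10.61²) = 11.19 kip/in.
φr_n = 0.75 × 0.6 × 90 × (0.707 × 0.625) = 17.9 kip/in → adequate.

f_max ≈ 11.2 kip/in; adequate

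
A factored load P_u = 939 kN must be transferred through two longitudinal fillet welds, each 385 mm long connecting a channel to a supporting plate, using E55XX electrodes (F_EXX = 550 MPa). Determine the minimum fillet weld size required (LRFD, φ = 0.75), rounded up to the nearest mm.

w = 7 mm

Total weld length L = 770 mm.
Required throat t_e = P_u / (φ × 0.6 F_EXX × L) = 939 / (0.75 × 0.6 × 550 × 770 × 10⁻³) = 4.927 mm.
Required leg w = t_e / 0.707 = 6.969 mm → use 7 mm.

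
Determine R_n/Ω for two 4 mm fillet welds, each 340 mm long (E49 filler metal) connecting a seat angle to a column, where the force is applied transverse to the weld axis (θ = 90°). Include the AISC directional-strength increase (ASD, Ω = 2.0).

E49XX → F_EXX = 490 MPa.
t_e = 0.707 × 4 = 2.828 mm; A_we = 2.828 × 680 = 1923 mm².
Directional factor: 1.0 + 0.5 sin^1.5(90°) = 1.5.
F_nw = 0.6 × 490 × 1.5 = 441 MPa.
R_n/Ω = (441 × 1923) / 2.0 × 10⁻³ = 424 kN.

R_n/Ω ≈ 424 kN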